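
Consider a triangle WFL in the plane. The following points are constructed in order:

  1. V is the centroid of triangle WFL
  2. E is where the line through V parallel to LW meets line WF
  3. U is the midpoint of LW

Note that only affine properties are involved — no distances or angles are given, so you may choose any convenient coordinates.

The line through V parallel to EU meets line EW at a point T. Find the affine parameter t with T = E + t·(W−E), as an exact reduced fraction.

t = -2/3

Assign W = (0, 0), F = (1, 0), L = (0, 1) — the answer is frame-independent, so this choice is without loss of generality.
1. V is the centroid of triangle WFL ⇒ V = (1/3, 1/3)
2. E is where the line through V parallel to LW meets line WF ⇒ E = (1/3, 0)
3. U is the midpoint of LW ⇒ U = (0, 1/2)
through V parallel to EU: direction (-1/3, 1/2); meets EW at T = (5/9, 0)
T = E + t·(W−E) with t = -2/3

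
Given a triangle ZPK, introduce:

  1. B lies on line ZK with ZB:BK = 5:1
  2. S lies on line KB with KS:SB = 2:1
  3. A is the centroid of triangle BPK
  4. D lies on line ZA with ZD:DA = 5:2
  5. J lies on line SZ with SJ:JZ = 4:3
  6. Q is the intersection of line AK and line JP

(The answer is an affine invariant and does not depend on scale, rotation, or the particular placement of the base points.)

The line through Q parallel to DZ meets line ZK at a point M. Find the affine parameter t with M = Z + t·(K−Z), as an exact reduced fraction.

t = -15/11

Choose coordinates Z = (0, 0), P = (1, 0), K = (0, 1).
1. B lies on line ZK with ZB:BK = 5:1 ⇒ B = (0, 5/6)
2. S lies on line KB with KS:SB = 2:1 ⇒ S = (0, 8/9)
3. A is the centroid of triangle BPK ⇒ A = (1/3, 11/18)
4. D lies on line ZA with ZD:DA = 5:2 ⇒ D = (5/21, 55/126)
5. J lies on line SZ with SJ:JZ = 4:3 ⇒ J = (0, 8/21)
6. Q is the intersection of line AK and line JP ⇒ Q = (26/33, 8/99)
through Q parallel to DZ: direction (-5/21, -55/126); meets ZK at M = (0, -15/11)
M = Z + t·(K−Z) with t = -15/11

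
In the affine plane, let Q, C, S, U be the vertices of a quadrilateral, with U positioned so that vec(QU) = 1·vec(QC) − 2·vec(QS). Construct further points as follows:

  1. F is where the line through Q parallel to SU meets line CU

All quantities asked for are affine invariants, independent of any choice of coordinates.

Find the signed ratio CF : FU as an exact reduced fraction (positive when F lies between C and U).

CF:FU = -3

Assign Q = (0, 0), C = (1, 0), S = (0, 1), U = (1, -2) — the answer is frame-independent, so this choice is without loss of generality.
1. F is where the line through Q parallel to SU meets line CU ⇒ F = (1, -3)
F = C + t·(U−C) with t = 3/2, so CF:FU = t:(1−t) = 3/2:-1/2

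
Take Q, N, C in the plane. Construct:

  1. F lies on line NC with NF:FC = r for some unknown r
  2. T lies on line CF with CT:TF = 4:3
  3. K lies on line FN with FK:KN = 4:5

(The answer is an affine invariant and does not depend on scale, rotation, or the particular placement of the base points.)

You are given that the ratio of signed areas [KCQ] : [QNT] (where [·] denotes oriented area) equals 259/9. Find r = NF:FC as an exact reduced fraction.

r = -2/5

Choose coordinates Q = (0, 0), N = (1, 0), C = (0, 1).
1. With NF:FC = r, write λ = r/(r+1) so F = N + λ·(C−N); F is affine-linear in λ
2. T lies on line CF with CT:TF = 4:3 ⇒ T is an affine combination of earlier points and hence also affine-linear in λ
3. K lies on line FN with FK:KN = 4:5 ⇒ K is an affine combination of earlier points and hence also affine-linear in λ
Every point depending on F is an affine combination of F and λ-independent points, so each such coordinate is linear in λ; the λ² term in each signed area is a multiple of (C−N)×(C−N) = 0, so 2·[KCQ] and 2·[QNT] are each linear in λ. Evaluating at λ=0 and λ=1:
  2·[KCQ] = -5/9·λ + 1,   2·[QNT] = 4/7·λ + 3/7
So [KCQ]:[QNT] = (-5/9·λ + 1) / (4/7·λ + 3/7). Setting this equal to 259/9:
  -5/9·λ + 1 = 259/9·(4/7·λ + 3/7)  ⇒  λ = -2/3
Then r = λ/(1−λ) = (-2/3)/(5/3) = -2/5. Check: with r = -2/5, F = (5/3, -2/3) and [KCQ]:[QNT] = 259/9 as required.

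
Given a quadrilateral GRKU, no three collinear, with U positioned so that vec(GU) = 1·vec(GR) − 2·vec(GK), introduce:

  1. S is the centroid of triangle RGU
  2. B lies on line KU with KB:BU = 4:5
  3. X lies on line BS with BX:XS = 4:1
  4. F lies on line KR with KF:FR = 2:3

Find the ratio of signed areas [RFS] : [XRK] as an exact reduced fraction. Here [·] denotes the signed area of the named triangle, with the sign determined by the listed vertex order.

Set G = (0, 0), R = (1, 0), K = (0, 1), U = (1, -2); any affine frame gives the same invariant.
1. S is the centroid of triangle RGU ⇒ S = (2/3, -2/3)
2. B lies on line KU with KB:BU = 4:5 ⇒ B = (4/9, -1/3)
3. X lies on line BS with BX:XS = 4:1 ⇒ X = (28/45, -3/5)
4. F lies on line KR with KF:FR = 2:3 ⇒ F = (2/5, 3/5)
2·[RFS] = 3/5, 2·[XRK] = 44/45
[RFS]:[XRK] = 3/5:44/45 = 27/44

[RFS]:[XRK] = 27/44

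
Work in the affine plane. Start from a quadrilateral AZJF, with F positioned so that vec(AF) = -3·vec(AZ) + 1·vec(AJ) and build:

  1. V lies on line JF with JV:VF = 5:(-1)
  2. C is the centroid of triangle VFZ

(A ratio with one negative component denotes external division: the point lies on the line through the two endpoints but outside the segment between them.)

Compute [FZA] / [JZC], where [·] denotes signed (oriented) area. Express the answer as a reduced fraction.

[FZA]:[JZC] = 4/9

Set A = (0, 0), Z = (1, 0), J = (0, 1), F = (-3, 1); any affine frame gives the same invariant.
1. V lies on line JF with JV:VF = 5:(-1) ⇒ V = (-15/4, 1)
2. C is the centroid of triangle VFZ ⇒ C = (-23/12, 2/3)
2·[FZA] = -1, 2·[JZC] = -9/4
[FZA]:[JZC] = -1:-9/4 = 4/9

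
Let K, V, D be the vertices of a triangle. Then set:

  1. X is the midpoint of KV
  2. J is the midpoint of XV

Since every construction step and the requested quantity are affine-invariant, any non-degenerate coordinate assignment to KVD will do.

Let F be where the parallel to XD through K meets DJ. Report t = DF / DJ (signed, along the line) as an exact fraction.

Set K = (0, 0), V = (1, 0), D = (0, 1); any affine frame gives the same invariant.
1. X is the midpoint of KV ⇒ X = (1/2, 0)
2. J is the midpoint of XV ⇒ J = (3/4, 0)
through K parallel to XD: direction (-1/2, 1); meets DJ at F = (-3/2, 3)
F = D + t·(J−D) with t = -2

t = -2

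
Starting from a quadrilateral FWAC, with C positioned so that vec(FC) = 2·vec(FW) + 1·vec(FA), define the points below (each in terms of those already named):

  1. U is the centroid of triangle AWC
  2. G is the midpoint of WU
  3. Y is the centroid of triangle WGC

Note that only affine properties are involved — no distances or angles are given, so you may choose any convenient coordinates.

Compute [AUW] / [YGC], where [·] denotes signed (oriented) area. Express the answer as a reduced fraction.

Assign F = (0, 0), W = (1, 0), A = (0, 1), C = (2, 1) — the answer is frame-independent, so this choice is without loss of generality.
1. U is the centroid of triangle AWC ⇒ U = (1, 2/3)
2. G is the midpoint of WU ⇒ G = (1, 1/3)
3. Y is the centroid of triangle WGC ⇒ Y = (4/3, 4/9)
2·[AUW] = -2/3, 2·[YGC] = -1/9
[AUW]:[YGC] = -2/3:-1/9 = 6

[AUW]:[YGC] = 6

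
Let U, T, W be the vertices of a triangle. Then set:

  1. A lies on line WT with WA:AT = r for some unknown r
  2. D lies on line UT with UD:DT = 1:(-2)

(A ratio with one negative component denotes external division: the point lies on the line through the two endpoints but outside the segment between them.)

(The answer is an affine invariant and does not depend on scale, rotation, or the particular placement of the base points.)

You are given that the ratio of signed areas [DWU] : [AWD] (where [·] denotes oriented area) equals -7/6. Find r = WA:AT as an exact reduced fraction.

Work in coordinates with U = (0, 0), T = (1, 0), W = (0, 1).
1. With WA:AT = r, write λ = r/(r+1) so A = W + λ·(T−W); A is affine-linear in λ
2. D lies on line UT with UD:DT = 1:(-2) ⇒ D = (-1, 0)
Every point depending on A is an affine combination of A and λ-independent points, so each such coordinate is linear in λ; the λ² term in each signed area is a multiple of (T−W)×(T−W) = 0, so 2·[DWU] and 2·[AWD] are each linear in λ. Evaluating at λ=0 and λ=1:
  2·[DWU] = -1,   2·[AWD] = 2·λ
So [DWU]:[AWD] = (-1) / (2·λ). Setting this equal to -7/6:
  -1 = -7/6·(2·λ)  ⇒  λ = 3/7
Then r = λ/(1−λ) = (3/7)/(4/7) = 3/4. Check: with r = 3/4, A = (3/7, 4/7) and [DWU]:[AWD] = -7/6 as required.

r = 3/4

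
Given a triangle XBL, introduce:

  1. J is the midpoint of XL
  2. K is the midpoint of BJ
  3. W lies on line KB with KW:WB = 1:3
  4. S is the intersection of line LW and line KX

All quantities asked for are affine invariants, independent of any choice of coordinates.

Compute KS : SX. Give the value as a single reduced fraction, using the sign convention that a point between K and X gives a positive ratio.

Choose coordinates X = (0, 0), B = (1, 0), L = (0, 1).
1. J is the midpoint of XL ⇒ J = (0, 1/2)
2. K is the midpoint of BJ ⇒ K = (1/2, 1/4)
3. W lies on line KB with KW:WB = 1:3 ⇒ W = (5/8, 3/16)
4. S is the intersection of line LW and line KX ⇒ S = (5/9, 5/18)
S = K + t·(X−K) with t = -1/9, so KS:SX = t:(1−t) = -1/9:10/9

KS:SX = -1/10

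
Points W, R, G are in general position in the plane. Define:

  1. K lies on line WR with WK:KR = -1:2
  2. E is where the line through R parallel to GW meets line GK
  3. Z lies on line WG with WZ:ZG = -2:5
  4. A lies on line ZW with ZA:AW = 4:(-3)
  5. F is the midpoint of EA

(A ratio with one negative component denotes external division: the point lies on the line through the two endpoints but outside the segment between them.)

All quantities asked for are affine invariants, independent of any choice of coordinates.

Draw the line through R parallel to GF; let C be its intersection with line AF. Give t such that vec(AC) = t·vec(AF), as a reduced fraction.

Set W = (0, 0), R = (1, 0), G = (0, 1); any affine frame gives the same invariant.
1. K lies on line WR with WK:KR = -1:2 ⇒ K = (-1, 0)
2. E is where the line through R parallel to GW meets line GK ⇒ E = (1, 2)
3. Z lies on line WG with WZ:ZG = -2:5 ⇒ Z = (0, -2/3)
4. A lies on line ZW with ZA:AW = 4:(-3) ⇒ A = (0, 2)
5. F is the midpoint of EA ⇒ F = (1/2, 2)
through R parallel to GF: direction (1/2, 1); meets AF at C = (2, 2)
C = A + t·(F−A) with t = 4

t = 4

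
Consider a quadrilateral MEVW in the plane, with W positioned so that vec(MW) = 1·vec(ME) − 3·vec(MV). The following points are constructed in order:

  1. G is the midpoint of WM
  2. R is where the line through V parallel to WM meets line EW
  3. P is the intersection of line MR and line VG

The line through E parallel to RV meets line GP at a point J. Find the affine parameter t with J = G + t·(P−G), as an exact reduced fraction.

t = 9

Assign M = (0, 0), E = (1, 0), V = (0, 1), W = (1, -3) — the answer is frame-independent, so this choice is without loss of generality.
1. G is the midpoint of WM ⇒ G = (1/2, -3/2)
2. R is where the line through V parallel to WM meets line EW ⇒ R = (1, -2)
3. P is the intersection of line MR and line VG ⇒ P = (1/3, -2/3)
through E parallel to RV: direction (-1, 3); meets GP at J = (-1, 6)
J = G + t·(P−G) with t = 9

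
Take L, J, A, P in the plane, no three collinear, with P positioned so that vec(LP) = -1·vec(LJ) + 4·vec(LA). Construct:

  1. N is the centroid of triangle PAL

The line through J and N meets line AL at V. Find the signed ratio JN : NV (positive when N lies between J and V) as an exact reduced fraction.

JN:NV = -4

Assign L = (0, 0), J = (1, 0), A = (0, 1), P = (-1, 4) — the answer is frame-independent, so this choice is without loss of generality.
1. N is the centroid of triangle PAL ⇒ N = (-1/3, 5/3)
line JN meets AL at V = (0, 5/4)
N = J + t·(V−J) with t = 4/3, so JN:NV = 4/3:-1/3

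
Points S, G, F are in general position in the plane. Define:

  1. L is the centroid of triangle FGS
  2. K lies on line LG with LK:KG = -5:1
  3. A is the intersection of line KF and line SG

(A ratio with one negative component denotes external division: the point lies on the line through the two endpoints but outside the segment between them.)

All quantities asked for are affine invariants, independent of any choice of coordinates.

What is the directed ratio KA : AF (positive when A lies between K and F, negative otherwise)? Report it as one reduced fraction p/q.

Set S = (0, 0), G = (1, 0), F = (0, 1); any affine frame gives the same invariant.
1. L is the centroid of triangle FGS ⇒ L = (1/3, 1/3)
2. K lies on line LG with LK:KG = -5:1 ⇒ K = (7/6, -1/12)
3. A is the intersection of line KF and line SG ⇒ A = (14/13, 0)
A = K + t·(F−K) with t = 1/13, so KA:AF = t:(1−t) = 1/13:12/13

KA:AF = 1/12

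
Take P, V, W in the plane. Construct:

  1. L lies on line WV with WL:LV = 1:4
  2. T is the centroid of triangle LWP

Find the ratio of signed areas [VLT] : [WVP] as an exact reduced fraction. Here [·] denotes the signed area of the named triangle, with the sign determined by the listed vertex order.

[VLT]:[WVP] = -4/15

Assign P = (0, 0), V = (1, 0), W = (0, 1) — the answer is frame-independent, so this choice is without loss of generality.
1. L lies on line WV with WL:LV = 1:4 ⇒ L = (1/5, 4/5)
2. T is the centroid of triangle LWP ⇒ T = (1/15, 3/5)
2·[VLT] = 4/15, 2·[WVP] = -1
[VLT]:[WVP] = 4/15:-1 = -4/15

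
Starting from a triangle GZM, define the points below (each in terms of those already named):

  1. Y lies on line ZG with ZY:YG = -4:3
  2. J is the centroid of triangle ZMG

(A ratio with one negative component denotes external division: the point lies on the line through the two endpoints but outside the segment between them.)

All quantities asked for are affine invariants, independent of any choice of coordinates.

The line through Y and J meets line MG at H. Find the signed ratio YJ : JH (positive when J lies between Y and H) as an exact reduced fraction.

YJ:JH = -10

Choose coordinates G = (0, 0), Z = (1, 0), M = (0, 1).
1. Y lies on line ZG with ZY:YG = -4:3 ⇒ Y = (-3, 0)
2. J is the centroid of triangle ZMG ⇒ J = (1/3, 1/3)
line YJ meets MG at H = (0, 3/10)
J = Y + t·(H−Y) with t = 10/9, so YJ:JH = 10/9:-1/9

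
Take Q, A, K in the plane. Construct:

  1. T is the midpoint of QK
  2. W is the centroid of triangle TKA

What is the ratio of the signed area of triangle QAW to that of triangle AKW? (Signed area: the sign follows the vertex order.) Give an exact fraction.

Set Q = (0, 0), A = (1, 0), K = (0, 1); any affine frame gives the same invariant.
1. T is the midpoint of QK ⇒ T = (0, 1/2)
2. W is the centroid of triangle TKA ⇒ W = (1/3, 1/2)
2·[QAW] = 1/2, 2·[AKW] = 1/6
[QAW]:[AKW] = 1/2:1/6 = 3

[QAW]:[AKW] = 3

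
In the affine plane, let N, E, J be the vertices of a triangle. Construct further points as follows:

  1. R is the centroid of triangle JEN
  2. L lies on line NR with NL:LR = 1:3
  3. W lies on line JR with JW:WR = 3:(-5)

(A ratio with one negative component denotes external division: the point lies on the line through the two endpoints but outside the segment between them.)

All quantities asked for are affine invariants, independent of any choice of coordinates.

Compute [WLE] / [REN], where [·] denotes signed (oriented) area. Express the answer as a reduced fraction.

[WLE]:[REN] = -41/8

Work in coordinates with N = (0, 0), E = (1, 0), J = (0, 1).
1. R is the centroid of triangle JEN ⇒ R = (1/3, 1/3)
2. L lies on line NR with NL:LR = 1:3 ⇒ L = (1/12, 1/12)
3. W lies on line JR with JW:WR = 3:(-5) ⇒ W = (-1/2, 2)
2·[WLE] = 41/24, 2·[REN] = -1/3
[WLE]:[REN] = 41/24:-1/3 = -41/8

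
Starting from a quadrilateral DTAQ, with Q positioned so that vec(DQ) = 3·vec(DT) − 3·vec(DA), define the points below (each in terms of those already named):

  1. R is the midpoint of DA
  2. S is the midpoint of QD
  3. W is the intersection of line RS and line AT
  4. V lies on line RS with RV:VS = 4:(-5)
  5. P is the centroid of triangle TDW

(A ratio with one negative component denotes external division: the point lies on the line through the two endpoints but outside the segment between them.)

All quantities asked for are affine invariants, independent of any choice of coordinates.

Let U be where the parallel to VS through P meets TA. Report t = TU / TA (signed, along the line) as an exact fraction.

t = 13/6

Work in coordinates with D = (0, 0), T = (1, 0), A = (0, 1), Q = (3, -3).
1. R is the midpoint of DA ⇒ R = (0, 1/2)
2. S is the midpoint of QD ⇒ S = (3/2, -3/2)
3. W is the intersection of line RS and line AT ⇒ W = (-3/2, 5/2)
4. V lies on line RS with RV:VS = 4:(-5) ⇒ V = (-6, 17/2)
5. P is the centroid of triangle TDW ⇒ P = (-1/6, 5/6)
through P parallel to VS: direction (15/2, -10); meets TA at U = (-7/6, 13/6)
U = T + t·(A−T) with t = 13/6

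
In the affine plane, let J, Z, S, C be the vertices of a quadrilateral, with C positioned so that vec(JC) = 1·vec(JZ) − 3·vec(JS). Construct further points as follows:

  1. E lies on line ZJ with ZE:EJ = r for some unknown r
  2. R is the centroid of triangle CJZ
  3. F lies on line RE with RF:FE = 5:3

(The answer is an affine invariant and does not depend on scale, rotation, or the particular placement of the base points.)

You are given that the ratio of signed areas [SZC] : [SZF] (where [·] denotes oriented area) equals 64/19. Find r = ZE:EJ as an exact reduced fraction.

r = 5/3

Work in coordinates with J = (0, 0), Z = (1, 0), S = (0, 1), C = (1, -3).
1. With ZE:EJ = r, write λ = r/(r+1) so E = Z + λ·(J−Z); E is affine-linear in λ
2. R is the centroid of triangle CJZ ⇒ R = (2/3, -1)
3. F lies on line RE with RF:FE = 5:3 ⇒ F is an affine combination of earlier points and hence also affine-linear in λ
Every point depending on E is an affine combination of E and λ-independent points, so each such coordinate is linear in λ; the λ² term in each signed area is a multiple of (J−Z)×(J−Z) = 0, so 2·[SZC] and 2·[SZF] are each linear in λ. Evaluating at λ=0 and λ=1:
  2·[SZC] = -3,   2·[SZF] = -5/8·λ − 1/2
So [SZC]:[SZF] = (-3) / (-5/8·λ − 1/2). Setting this equal to 64/19:
  -3 = 64/19·(-5/8·λ − 1/2)  ⇒  λ = 5/8
Then r = λ/(1−λ) = (5/8)/(3/8) = 5/3. Check: with r = 5/3, E = (3/8, 0) and [SZC]:[SZF] = 64/19 as required.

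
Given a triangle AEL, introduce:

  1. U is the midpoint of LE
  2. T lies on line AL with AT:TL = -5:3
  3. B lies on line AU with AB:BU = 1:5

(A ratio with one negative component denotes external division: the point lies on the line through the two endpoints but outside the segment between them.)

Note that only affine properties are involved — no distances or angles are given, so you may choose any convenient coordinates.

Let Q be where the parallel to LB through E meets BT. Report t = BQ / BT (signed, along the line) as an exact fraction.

t = 20/3

Work in coordinates with A = (0, 0), E = (1, 0), L = (0, 1).
1. U is the midpoint of LE ⇒ U = (1/2, 1/2)
2. T lies on line AL with AT:TL = -5:3 ⇒ T = (0, 5/2)
3. B lies on line AU with AB:BU = 1:5 ⇒ B = (1/12, 1/12)
through E parallel to LB: direction (1/12, -11/12); meets BT at Q = (-17/36, 583/36)
Q = B + t·(T−B) with t = 20/3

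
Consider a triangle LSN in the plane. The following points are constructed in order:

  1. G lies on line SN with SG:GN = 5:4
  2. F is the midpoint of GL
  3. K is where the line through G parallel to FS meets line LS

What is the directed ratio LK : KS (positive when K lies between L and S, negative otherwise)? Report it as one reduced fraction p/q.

Assign L = (0, 0), S = (1, 0), N = (0, 1) — the answer is frame-independent, so this choice is without loss of generality.
1. G lies on line SN with SG:GN = 5:4 ⇒ G = (4/9, 5/9)
2. F is the midpoint of GL ⇒ F = (2/9, 5/18)
3. K is where the line through G parallel to FS meets line LS ⇒ K = (2, 0)
K = L + t·(S−L) with t = 2, so LK:KS = t:(1−t) = 2:-1

LK:KS = -2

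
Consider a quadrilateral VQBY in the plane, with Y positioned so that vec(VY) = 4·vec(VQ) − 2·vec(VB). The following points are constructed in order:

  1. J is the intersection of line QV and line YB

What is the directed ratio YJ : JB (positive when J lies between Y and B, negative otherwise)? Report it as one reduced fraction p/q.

YJ:JB = 2

Assign V = (0, 0), Q = (1, 0), B = (0, 1), Y = (4, -2) — the answer is frame-independent, so this choice is without loss of generality.
1. J is the intersection of line QV and line YB ⇒ J = (4/3, 0)
J = Y + t·(B−Y) with t = 2/3, so YJ:JB = t:(1−t) = 2/3:1/3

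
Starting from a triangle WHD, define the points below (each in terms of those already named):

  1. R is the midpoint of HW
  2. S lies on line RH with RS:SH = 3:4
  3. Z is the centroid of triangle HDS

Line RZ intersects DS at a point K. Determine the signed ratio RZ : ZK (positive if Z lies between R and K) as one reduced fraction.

Assign W = (0, 0), H = (1, 0), D = (0, 1) — the answer is frame-independent, so this choice is without loss of generality.
1. R is the midpoint of HW ⇒ R = (1/2, 0)
2. S lies on line RH with RS:SH = 3:4 ⇒ S = (5/7, 0)
3. Z is the centroid of triangle HDS ⇒ Z = (4/7, 1/3)
line RZ meets DS at K = (50/91, 3/13)
Z = R + t·(K−R) with t = 13/9, so RZ:ZK = 13/9:-4/9

RZ:ZK = -13/4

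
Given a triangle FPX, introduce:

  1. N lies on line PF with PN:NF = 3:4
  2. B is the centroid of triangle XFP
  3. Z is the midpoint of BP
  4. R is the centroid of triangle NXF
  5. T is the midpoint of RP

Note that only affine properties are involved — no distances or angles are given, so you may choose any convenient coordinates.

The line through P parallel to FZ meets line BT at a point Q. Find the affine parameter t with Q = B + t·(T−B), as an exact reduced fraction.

Assign F = (0, 0), P = (1, 0), X = (0, 1) — the answer is frame-independent, so this choice is without loss of generality.
1. N lies on line PF with PN:NF = 3:4 ⇒ N = (4/7, 0)
2. B is the centroid of triangle XFP ⇒ B = (1/3, 1/3)
3. Z is the midpoint of BP ⇒ Z = (2/3, 1/6)
4. R is the centroid of triangle NXF ⇒ R = (4/21, 1/3)
5. T is the midpoint of RP ⇒ T = (25/42, 1/6)
through P parallel to FZ: direction (2/3, 1/6); meets BT at Q = (35/39, -1/39)
Q = B + t·(T−B) with t = 28/13

t = 28/13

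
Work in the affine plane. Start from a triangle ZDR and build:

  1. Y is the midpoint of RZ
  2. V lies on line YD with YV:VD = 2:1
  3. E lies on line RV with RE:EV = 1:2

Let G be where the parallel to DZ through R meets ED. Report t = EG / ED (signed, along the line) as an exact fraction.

t = -5/13

Assign Z = (0, 0), D = (1, 0), R = (0, 1) — the answer is frame-independent, so this choice is without loss of generality.
1. Y is the midpoint of RZ ⇒ Y = (0, 1/2)
2. V lies on line YD with YV:VD = 2:1 ⇒ V = (2/3, 1/6)
3. E lies on line RV with RE:EV = 1:2 ⇒ E = (2/9, 13/18)
through R parallel to DZ: direction (-1, 0); meets ED at G = (-1/13, 1)
G = E + t·(D−E) with t = -5/13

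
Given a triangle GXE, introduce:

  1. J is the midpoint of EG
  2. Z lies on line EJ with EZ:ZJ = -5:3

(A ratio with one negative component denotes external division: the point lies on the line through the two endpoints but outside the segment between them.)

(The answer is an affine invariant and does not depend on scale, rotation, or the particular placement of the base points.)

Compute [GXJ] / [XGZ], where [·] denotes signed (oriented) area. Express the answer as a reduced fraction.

Set G = (0, 0), X = (1, 0), E = (0, 1); any affine frame gives the same invariant.
1. J is the midpoint of EG ⇒ J = (0, 1/2)
2. Z lies on line EJ with EZ:ZJ = -5:3 ⇒ Z = (0, -1/4)
2·[GXJ] = 1/2, 2·[XGZ] = 1/4
[GXJ]:[XGZ] = 1/2:1/4 = 2

[GXJ]:[XGZ] = 2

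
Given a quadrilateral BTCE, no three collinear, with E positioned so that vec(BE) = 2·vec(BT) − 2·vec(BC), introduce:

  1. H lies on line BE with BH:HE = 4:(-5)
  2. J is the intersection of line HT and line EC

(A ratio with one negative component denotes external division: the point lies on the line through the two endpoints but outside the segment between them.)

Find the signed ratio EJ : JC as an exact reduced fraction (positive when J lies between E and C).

Choose coordinates B = (0, 0), T = (1, 0), C = (0, 1), E = (2, -2).
1. H lies on line BE with BH:HE = 4:(-5) ⇒ H = (-8, 8)
2. J is the intersection of line HT and line EC ⇒ J = (2/11, 8/11)
J = E + t·(C−E) with t = 10/11, so EJ:JC = t:(1−t) = 10/11:1/11

EJ:JC = 10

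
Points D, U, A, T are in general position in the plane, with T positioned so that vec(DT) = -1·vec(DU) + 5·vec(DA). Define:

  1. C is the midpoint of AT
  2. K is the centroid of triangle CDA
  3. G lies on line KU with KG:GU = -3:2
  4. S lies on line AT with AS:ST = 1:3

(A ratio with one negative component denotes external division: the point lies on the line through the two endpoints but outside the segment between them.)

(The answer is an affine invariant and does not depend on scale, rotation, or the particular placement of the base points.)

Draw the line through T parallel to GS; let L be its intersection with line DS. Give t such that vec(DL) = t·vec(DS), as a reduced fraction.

Assign D = (0, 0), U = (1, 0), A = (0, 1), T = (-1, 5) — the answer is frame-independent, so this choice is without loss of generality.
1. C is the midpoint of AT ⇒ C = (-1/2, 3)
2. K is the centroid of triangle CDA ⇒ K = (-1/6, 4/3)
3. G lies on line KU with KG:GU = -3:2 ⇒ G = (10/3, -8/3)
4. S lies on line AT with AS:ST = 1:3 ⇒ S = (-1/4, 2)
through T parallel to GS: direction (-43/12, 14/3); meets DS at L = (-53/96, 53/12)
L = D + t·(S−D) with t = 53/24

t = 53/24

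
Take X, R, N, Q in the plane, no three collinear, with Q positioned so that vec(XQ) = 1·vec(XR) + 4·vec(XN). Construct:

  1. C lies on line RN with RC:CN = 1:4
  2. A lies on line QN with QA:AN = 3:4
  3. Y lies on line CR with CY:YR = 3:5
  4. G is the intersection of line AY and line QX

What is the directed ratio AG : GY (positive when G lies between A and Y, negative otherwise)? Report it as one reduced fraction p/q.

AG:GY = 8/63

Set X = (0, 0), R = (1, 0), N = (0, 1), Q = (1, 4); any affine frame gives the same invariant.
1. C lies on line RN with RC:CN = 1:4 ⇒ C = (4/5, 1/5)
2. A lies on line QN with QA:AN = 3:4 ⇒ A = (4/7, 19/7)
3. Y lies on line CR with CY:YR = 3:5 ⇒ Y = (7/8, 1/8)
4. G is the intersection of line AY and line QX ⇒ G = (43/71, 172/71)
G = A + t·(Y−A) with t = 8/71, so AG:GY = t:(1−t) = 8/71:63/71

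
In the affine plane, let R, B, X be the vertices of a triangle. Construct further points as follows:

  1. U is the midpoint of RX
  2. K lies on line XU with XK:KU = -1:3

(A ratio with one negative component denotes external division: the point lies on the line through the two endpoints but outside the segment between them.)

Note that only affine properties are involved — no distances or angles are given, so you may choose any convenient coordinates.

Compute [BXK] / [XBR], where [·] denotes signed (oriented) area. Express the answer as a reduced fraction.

Assign R = (0, 0), B = (1, 0), X = (0, 1) — the answer is frame-independent, so this choice is without loss of generality.
1. U is the midpoint of RX ⇒ U = (0, 1/2)
2. K lies on line XU with XK:KU = -1:3 ⇒ K = (0, 5/4)
2·[BXK] = -1/4, 2·[XBR] = -1
[BXK]:[XBR] = -1/4:-1 = 1/4

[BXK]:[XBR] = 1/4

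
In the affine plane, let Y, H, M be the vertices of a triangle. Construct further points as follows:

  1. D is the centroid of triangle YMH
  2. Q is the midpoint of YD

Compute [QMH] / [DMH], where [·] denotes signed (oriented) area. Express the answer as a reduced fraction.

Set Y = (0, 0), H = (1, 0), M = (0, 1); any affine frame gives the same invariant.
1. D is the centroid of triangle YMH ⇒ D = (1/3, 1/3)
2. Q is the midpoint of YD ⇒ Q = (1/6, 1/6)
2·[QMH] = -2/3, 2·[DMH] = -1/3
[QMH]:[DMH] = -2/3:-1/3 = 2

[QMH]:[DMH] = 2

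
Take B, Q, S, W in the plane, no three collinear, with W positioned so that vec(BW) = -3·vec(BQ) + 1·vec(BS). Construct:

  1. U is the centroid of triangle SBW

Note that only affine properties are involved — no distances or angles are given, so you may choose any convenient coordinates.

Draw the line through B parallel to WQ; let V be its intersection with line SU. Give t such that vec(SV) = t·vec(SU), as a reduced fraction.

t = 12/7

Assign B = (0, 0), Q = (1, 0), S = (0, 1), W = (-3, 1) — the answer is frame-independent, so this choice is without loss of generality.
1. U is the centroid of triangle SBW ⇒ U = (-1, 2/3)
through B parallel to WQ: direction (4, -1); meets SU at V = (-12/7, 3/7)
V = S + t·(U−S) with t = 12/7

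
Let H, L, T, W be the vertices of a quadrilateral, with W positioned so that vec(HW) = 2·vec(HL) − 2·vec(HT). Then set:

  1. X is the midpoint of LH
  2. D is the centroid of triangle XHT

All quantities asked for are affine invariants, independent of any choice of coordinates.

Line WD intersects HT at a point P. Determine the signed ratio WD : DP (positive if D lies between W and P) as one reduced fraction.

Set H = (0, 0), L = (1, 0), T = (0, 1), W = (2, -2); any affine frame gives the same invariant.
1. X is the midpoint of LH ⇒ X = (1/2, 0)
2. D is the centroid of triangle XHT ⇒ D = (1/6, 1/3)
line WD meets HT at P = (0, 6/11)
D = W + t·(P−W) with t = 11/12, so WD:DP = 11/12:1/12

WD:DP = 11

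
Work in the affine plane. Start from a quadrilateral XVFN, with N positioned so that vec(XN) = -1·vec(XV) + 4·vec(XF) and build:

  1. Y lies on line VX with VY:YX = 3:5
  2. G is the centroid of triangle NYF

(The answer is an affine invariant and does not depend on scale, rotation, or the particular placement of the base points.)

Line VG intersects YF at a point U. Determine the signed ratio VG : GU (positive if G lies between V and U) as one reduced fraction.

Choose coordinates X = (0, 0), V = (1, 0), F = (0, 1), N = (-1, 4).
1. Y lies on line VX with VY:YX = 3:5 ⇒ Y = (5/8, 0)
2. G is the centroid of triangle NYF ⇒ G = (-1/8, 5/3)
line VG meets YF at U = (-65/16, 15/2)
G = V + t·(U−V) with t = 2/9, so VG:GU = 2/9:7/9

VG:GU = 2/7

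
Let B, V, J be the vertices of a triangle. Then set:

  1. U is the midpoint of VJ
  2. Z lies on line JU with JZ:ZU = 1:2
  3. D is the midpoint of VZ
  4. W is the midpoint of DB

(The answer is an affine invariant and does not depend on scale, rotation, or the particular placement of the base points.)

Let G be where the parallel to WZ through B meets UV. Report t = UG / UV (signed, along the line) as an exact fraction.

Work in coordinates with B = (0, 0), V = (1, 0), J = (0, 1).
1. U is the midpoint of VJ ⇒ U = (1/2, 1/2)
2. Z lies on line JU with JZ:ZU = 1:2 ⇒ Z = (1/6, 5/6)
3. D is the midpoint of VZ ⇒ D = (7/12, 5/12)
4. W is the midpoint of DB ⇒ W = (7/24, 5/24)
through B parallel to WZ: direction (-1/8, 5/8); meets UV at G = (-1/4, 5/4)
G = U + t·(V−U) with t = -3/2

t = -3/2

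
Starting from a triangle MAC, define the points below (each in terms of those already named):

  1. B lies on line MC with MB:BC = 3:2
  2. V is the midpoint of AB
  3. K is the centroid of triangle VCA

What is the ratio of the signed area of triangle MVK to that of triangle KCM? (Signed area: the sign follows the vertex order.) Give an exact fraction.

[MVK]:[KCM] = 2/15

Work in coordinates with M = (0, 0), A = (1, 0), C = (0, 1).
1. B lies on line MC with MB:BC = 3:2 ⇒ B = (0, 3/5)
2. V is the midpoint of AB ⇒ V = (1/2, 3/10)
3. K is the centroid of triangle VCA ⇒ K = (1/2, 13/30)
2·[MVK] = 1/15, 2·[KCM] = 1/2
[MVK]:[KCM] = 1/15:1/2 = 2/15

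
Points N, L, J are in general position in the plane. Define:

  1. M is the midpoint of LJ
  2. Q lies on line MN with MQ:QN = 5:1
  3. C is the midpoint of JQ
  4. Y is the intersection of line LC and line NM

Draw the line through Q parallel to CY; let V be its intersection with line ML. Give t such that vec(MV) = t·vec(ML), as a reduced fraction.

Choose coordinates N = (0, 0), L = (1, 0), J = (0, 1).
1. M is the midpoint of LJ ⇒ M = (1/2, 1/2)
2. Q lies on line MN with MQ:QN = 5:1 ⇒ Q = (1/12, 1/12)
3. C is the midpoint of JQ ⇒ C = (1/24, 13/24)
4. Y is the intersection of line LC and line NM ⇒ Y = (13/36, 13/36)
through Q parallel to CY: direction (23/72, -13/72); meets ML at V = (2, -1)
V = M + t·(L−M) with t = 3

t = 3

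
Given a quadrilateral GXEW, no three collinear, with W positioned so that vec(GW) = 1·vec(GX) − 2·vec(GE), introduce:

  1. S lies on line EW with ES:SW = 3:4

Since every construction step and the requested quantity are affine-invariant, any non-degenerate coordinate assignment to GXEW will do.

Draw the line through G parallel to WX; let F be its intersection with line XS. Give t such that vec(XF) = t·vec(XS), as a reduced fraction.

t = 7/4

Set G = (0, 0), X = (1, 0), E = (0, 1), W = (1, -2); any affine frame gives the same invariant.
1. S lies on line EW with ES:SW = 3:4 ⇒ S = (3/7, -2/7)
through G parallel to WX: direction (0, 2); meets XS at F = (0, -1/2)
F = X + t·(S−X) with t = 7/4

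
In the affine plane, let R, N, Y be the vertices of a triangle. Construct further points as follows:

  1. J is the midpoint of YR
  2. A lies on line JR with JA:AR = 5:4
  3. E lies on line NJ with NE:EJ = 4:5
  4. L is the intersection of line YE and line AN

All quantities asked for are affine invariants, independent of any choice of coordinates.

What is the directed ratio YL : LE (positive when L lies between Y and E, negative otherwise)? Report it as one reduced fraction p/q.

Set R = (0, 0), N = (1, 0), Y = (0, 1); any affine frame gives the same invariant.
1. J is the midpoint of YR ⇒ J = (0, 1/2)
2. A lies on line JR with JA:AR = 5:4 ⇒ A = (0, 2/9)
3. E lies on line NJ with NE:EJ = 4:5 ⇒ E = (5/9, 2/9)
4. L is the intersection of line YE and line AN ⇒ L = (35/53, 4/53)
L = Y + t·(E−Y) with t = 63/53, so YL:LE = t:(1−t) = 63/53:-10/53

YL:LE = -63/10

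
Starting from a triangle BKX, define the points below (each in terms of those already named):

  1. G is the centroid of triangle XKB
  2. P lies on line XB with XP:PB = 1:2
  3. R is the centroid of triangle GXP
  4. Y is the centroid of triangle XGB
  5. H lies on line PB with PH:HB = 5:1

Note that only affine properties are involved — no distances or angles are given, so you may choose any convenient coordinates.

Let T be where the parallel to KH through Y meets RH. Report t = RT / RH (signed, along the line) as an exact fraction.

Work in coordinates with B = (0, 0), K = (1, 0), X = (0, 1).
1. G is the centroid of triangle XKB ⇒ G = (1/3, 1/3)
2. P lies on line XB with XP:PB = 1:2 ⇒ P = (0, 2/3)
3. R is the centroid of triangle GXP ⇒ R = (1/9, 2/3)
4. Y is the centroid of triangle XGB ⇒ Y = (1/9, 4/9)
5. H lies on line PB with PH:HB = 5:1 ⇒ H = (0, 1/9)
through Y parallel to KH: direction (-1, 1/9); meets RH at T = (14/207, 31/69)
T = R + t·(H−R) with t = 9/23

t = 9/23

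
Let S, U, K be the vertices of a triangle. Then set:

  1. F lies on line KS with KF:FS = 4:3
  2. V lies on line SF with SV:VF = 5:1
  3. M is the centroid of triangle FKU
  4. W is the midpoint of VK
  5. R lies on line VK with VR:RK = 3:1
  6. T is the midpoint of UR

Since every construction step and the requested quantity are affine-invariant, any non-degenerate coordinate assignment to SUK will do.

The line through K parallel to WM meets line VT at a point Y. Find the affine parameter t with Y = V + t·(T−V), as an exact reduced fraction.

Choose coordinates S = (0, 0), U = (1, 0), K = (0, 1).
1. F lies on line KS with KF:FS = 4:3 ⇒ F = (0, 3/7)
2. V lies on line SF with SV:VF = 5:1 ⇒ V = (0, 5/14)
3. M is the centroid of triangle FKU ⇒ M = (1/3, 10/21)
4. W is the midpoint of VK ⇒ W = (0, 19/28)
5. R lies on line VK with VR:RK = 3:1 ⇒ R = (0, 47/56)
6. T is the midpoint of UR ⇒ T = (1/2, 47/112)
through K parallel to WM: direction (1/3, -17/84); meets VT at Y = (36/41, 134/287)
Y = V + t·(T−V) with t = 72/41

t = 72/41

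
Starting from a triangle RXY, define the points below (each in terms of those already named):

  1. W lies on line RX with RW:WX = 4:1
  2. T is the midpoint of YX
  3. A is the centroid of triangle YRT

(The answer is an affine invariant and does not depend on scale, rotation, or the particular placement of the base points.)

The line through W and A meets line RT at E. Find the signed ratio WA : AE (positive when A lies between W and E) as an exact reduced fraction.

WA:AE = -17/5

Set R = (0, 0), X = (1, 0), Y = (0, 1); any affine frame gives the same invariant.
1. W lies on line RX with RW:WX = 4:1 ⇒ W = (4/5, 0)
2. T is the midpoint of YX ⇒ T = (1/2, 1/2)
3. A is the centroid of triangle YRT ⇒ A = (1/6, 1/2)
line WA meets RT at E = (6/17, 6/17)
A = W + t·(E−W) with t = 17/12, so WA:AE = 17/12:-5/12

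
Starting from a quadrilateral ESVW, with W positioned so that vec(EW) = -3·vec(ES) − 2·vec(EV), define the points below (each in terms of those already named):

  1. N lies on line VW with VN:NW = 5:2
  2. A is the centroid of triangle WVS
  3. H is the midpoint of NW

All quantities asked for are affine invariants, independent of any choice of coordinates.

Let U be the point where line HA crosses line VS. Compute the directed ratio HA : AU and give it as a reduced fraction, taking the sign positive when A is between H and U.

Set E = (0, 0), S = (1, 0), V = (0, 1), W = (-3, -2); any affine frame gives the same invariant.
1. N lies on line VW with VN:NW = 5:2 ⇒ N = (-15/7, -8/7)
2. A is the centroid of triangle WVS ⇒ A = (-2/3, -1/3)
3. H is the midpoint of NW ⇒ H = (-18/7, -11/7)
line HA meets VS at U = (6/11, 5/11)
A = H + t·(U−H) with t = 11/18, so HA:AU = 11/18:7/18

HA:AU = 11/7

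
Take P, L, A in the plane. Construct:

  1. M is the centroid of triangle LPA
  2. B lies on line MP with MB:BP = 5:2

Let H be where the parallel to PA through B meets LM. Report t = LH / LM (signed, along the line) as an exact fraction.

Assign P = (0, 0), L = (1, 0), A = (0, 1) — the answer is frame-independent, so this choice is without loss of generality.
1. M is the centroid of triangle LPA ⇒ M = (1/3, 1/3)
2. B lies on line MP with MB:BP = 5:2 ⇒ B = (2/21, 2/21)
through B parallel to PA: direction (0, 1); meets LM at H = (2/21, 19/42)
H = L + t·(M−L) with t = 19/14

t = 19/14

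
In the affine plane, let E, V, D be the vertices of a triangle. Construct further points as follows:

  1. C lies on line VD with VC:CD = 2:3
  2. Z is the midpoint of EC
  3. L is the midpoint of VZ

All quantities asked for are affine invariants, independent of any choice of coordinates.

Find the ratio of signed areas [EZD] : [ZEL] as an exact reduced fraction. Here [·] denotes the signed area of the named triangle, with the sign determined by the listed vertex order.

[EZD]:[ZEL] = 3

Assign E = (0, 0), V = (1, 0), D = (0, 1) — the answer is frame-independent, so this choice is without loss of generality.
1. C lies on line VD with VC:CD = 2:3 ⇒ C = (3/5, 2/5)
2. Z is the midpoint of EC ⇒ Z = (3/10, 1/5)
3. L is the midpoint of VZ ⇒ L = (13/20, 1/10)
2·[EZD] = 3/10, 2·[ZEL] = 1/10
[EZD]:[ZEL] = 3/10:1/10 = 3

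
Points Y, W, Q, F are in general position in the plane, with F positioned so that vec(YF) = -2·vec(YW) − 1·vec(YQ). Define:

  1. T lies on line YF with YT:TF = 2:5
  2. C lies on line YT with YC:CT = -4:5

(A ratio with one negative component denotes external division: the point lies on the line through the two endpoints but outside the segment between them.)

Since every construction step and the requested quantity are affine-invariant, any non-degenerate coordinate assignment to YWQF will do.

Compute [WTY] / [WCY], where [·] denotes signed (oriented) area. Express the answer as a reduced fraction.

[WTY]:[WCY] = -1/4

Work in coordinates with Y = (0, 0), W = (1, 0), Q = (0, 1), F = (-2, -1).
1. T lies on line YF with YT:TF = 2:5 ⇒ T = (-4/7, -2/7)
2. C lies on line YT with YC:CT = -4:5 ⇒ C = (16/7, 8/7)
2·[WTY] = -2/7, 2·[WCY] = 8/7
[WTY]:[WCY] = -2/7:8/7 = -1/4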